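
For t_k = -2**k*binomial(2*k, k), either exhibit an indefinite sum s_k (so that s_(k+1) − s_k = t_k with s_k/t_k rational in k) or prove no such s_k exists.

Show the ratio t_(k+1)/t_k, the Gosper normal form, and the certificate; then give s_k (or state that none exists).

Step 1: r(k) = 4*(2*k + 1)/(k + 1).
Normal form (A,B,C) = (8*k + 4, k + 1, 1).
Set up (8*k + 4)·f(k+1) − (k)·f(k) − (1) = 0.
deg f ≤ -1 (via 1,1,0).
Bound -1 < 0, so the key equation has no polynomial solution.

none — t_k is not Gosper-summable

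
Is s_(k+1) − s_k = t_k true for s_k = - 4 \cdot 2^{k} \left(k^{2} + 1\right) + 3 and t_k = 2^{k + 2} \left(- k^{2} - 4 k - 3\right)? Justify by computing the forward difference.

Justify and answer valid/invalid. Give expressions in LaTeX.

s_(k+1) = -8*2**k*((k + 1)**2 + 1) + 3
s_(k+1) − s_k = 2**(k + 2)*(-k**2 - 4*k - 3)
(s_(k+1) − s_k) − t_k = 0

valid (s_(k+1) − s_k reduces to t_k)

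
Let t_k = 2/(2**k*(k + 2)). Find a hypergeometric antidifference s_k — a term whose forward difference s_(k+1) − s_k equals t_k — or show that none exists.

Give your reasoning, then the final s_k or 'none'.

no hypergeometric antidifference exists

The ratio is (k + 2)/(2*(k + 3)).
Normal form (A,B,C) = (k/2 + 1, k + 3, 1).
Need (k/2 + 1)·f(k+1) − (k + 2)·f(k) = 1.
From deg A=1, deg B=1, deg C=0: d=-1.
Negative degree bound (-1): no f exists, t_k not Gosper-summable.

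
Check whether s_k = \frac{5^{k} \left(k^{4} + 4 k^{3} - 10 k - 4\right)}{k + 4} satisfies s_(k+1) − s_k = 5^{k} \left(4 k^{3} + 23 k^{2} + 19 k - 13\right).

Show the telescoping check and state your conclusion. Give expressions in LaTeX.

s_(k+1) = 5**(k + 1)*(-10*k + (k + 1)**4 + 4*(k + 1)**3 - 14)/(k + 5)
s_(k+1) − s_k = 5**k*(4*k**5 + 51*k**4 + 230*k**3 + 400*k**2 + 129*k - 160)/(k**2 + 9*k + 20)
(s_(k+1) − s_k) − t_k = 5**k*(-8*k**4 - 76*k**3 - 218*k**2 - 134*k + 100)/(k**2 + 9*k + 20)

Invalid: residual \frac{5^{k} \left(- 8 k^{4} - 76 k^{3} - 218 k^{2} - 134 k + 100\right)}{k^{2} + 9 k + 20} ≠ 0.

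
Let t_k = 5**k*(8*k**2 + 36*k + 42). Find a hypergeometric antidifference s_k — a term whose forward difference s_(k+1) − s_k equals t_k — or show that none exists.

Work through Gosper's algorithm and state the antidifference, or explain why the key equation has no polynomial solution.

r(k) = 5*(4*k**2 + 26*k + 43)/(4*k**2 + 18*k + 21) after simplifying.
Gosper form: A/B · C(k+1)/C(k) with A=5, B=1, C=k**2 + 9*k/2 + 21/4.
Solve (5)·f(k+1) − (1)·f(k) = k**2 + 9*k/2 + 21/4.
From deg A=0, deg B=0, deg C=2: d=2.
Solve for f: f(k) = (2*k**2 + 4*k + 3)/8 (degree 2 ≤ 2).
R(k) = B(k−1)·f(k)/C(k) = (2*k**2 + 4*k + 3)/(2*(4*k**2 + 18*k + 21)); s_k = R·t_k = 5**k*(2*k**2 + 4*k + 3).
s_(k+1) − s_k = 5**k*(8*k**2 + 36*k + 42) = t_k.

s_k = 5**k*(2*k**2 + 4*k + 3)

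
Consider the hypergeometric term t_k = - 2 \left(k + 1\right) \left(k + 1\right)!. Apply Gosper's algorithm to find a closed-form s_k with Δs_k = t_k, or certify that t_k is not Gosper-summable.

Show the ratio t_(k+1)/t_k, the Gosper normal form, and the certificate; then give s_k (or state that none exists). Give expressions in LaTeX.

s_k = - 2 \left(k + 1\right)!

Step 1: r(k) = (k + 2)**2/(k + 1).
Normal form (A,B,C) = (k + 2, 1, k + 1).
Solve (k + 2)·f(k+1) − (1)·f(k) = k + 1.
d = 0 from the (1,0,1) case.
Match coefficients ⇒ f(k) = 1.
R(k) = B(k−1)·f(k)/C(k) = 1/(k + 1); s_k = R·t_k = -2*factorial(k + 1).
Check: Δs_k = -2*(k + 1)*factorial(k + 1). ✓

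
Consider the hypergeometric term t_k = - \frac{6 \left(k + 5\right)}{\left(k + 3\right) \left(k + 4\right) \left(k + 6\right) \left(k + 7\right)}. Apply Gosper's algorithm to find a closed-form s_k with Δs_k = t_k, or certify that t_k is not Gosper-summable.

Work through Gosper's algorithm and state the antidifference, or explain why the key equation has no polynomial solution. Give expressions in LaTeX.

r(k) = (k + 3)*(k + 6)**2/((k + 5)**2*(k + 8)) after simplifying.
A = k + 3, B = k + 8, C = k**2 + 10*k + 25.
Set up (k + 3)·f(k+1) − (k + 7)·f(k) − (k**2 + 10*k + 25) = 0.
d = 4 from the (1,1,2) case.
Solve for f: f(k) = k*(k + 4)*(k + 5)*(k + 9)/36 (degree 4 ≤ 4).
Certificate R = B(k−1)f/C = k*(k + 4)*(k + 7)*(k + 9)/(36*(k + 5)) gives s_k = k*(-k - 9)/(6*(k**2 + 9*k + 18)).
Δs = 6*(-k - 5)/(k**4 + 20*k**3 + 145*k**2 + 450*k + 504), as required.

s_k = \frac{k \left(- k - 9\right)}{6 \left(k^{2} + 9 k + 18\right)}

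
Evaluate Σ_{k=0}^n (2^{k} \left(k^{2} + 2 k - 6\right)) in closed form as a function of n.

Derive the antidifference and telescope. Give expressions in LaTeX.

S(n) = 2 \cdot 2^{n} n^{2} - 10 \cdot 2^{n} + 4

Step 1: r(k) = 2*(k**2 + 4*k - 3)/(k**2 + 2*k - 6).
So A=2 and B=1, with C=k**2 + 2*k - 6.
Solve (2)·f(k+1) − (1)·f(k) = k**2 + 2*k - 6.
From deg A=0, deg B=0, deg C=2: d=2.
Solve for f: f(k) = k**2 - 2*k - 4 (degree 2 ≤ 2).
R(k) = B(k−1)·f(k)/C(k) = (k**2 - 2*k - 4)/(k**2 + 2*k - 6); s_k = R·t_k = 2**k*(k**2 - 2*k - 4).
Δs = 2**k*(k**2 + 2*k - 6), as required.
Telescope: S(n) = s_(n+1) − s_(0) = 2**(n + 1)*(n**2 - 5) − (-4) = 2*2**n*n**2 - 10*2**n + 4.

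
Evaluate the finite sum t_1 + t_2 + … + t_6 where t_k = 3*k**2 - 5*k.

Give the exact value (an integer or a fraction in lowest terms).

Σ = 168

t_(k+1)/t_k = (3*k**2 + k - 2)/(k*(3*k - 5)).
So A=1 and B=1, with C=k**2 - 5*k/3.
Solve (1)·f(k+1) − (1)·f(k) = k**2 - 5*k/3.
deg f ≤ 3 (via 0,0,2).
Solving with deg f ≤ 3: f(k) = k*(k - 3)*(k - 1)/3.
R(k) = B(k−1)·f(k)/C(k) = (k - 3)*(k - 1)/(3*k - 5); s_k = R·t_k = k*(k**2 - 4*k + 3).
Verify: k*(3*k - 5) matches t_k.
Sum = s_(7) − s_(1); s_(7) = 168, s_(1) = 0 ⇒ 168.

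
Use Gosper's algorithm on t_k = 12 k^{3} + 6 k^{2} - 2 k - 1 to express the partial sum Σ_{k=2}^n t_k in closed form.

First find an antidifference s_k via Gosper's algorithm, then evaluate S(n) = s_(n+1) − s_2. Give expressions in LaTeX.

Compute t_(k+1)/t_k: get (12*k**3 + 42*k**2 + 46*k + 15)/(12*k**3 + 6*k**2 - 2*k - 1).
Factor: A=1; B=1; C=k**3 + k**2/2 - k/6 - 1/12.
Need (1)·f(k+1) − (1)·f(k) = k**3 + k**2/2 - k/6 - 1/12.
From deg A=0, deg B=0, deg C=3: d=4.
Match coefficients ⇒ f(k) = k*(3*k**3 - 4*k**2 - k + 1)/12.
So s_k = (B(k−1)f/C)·t_k = (k*(3*k**3 - 4*k**2 - k + 1)/((2*k + 1)*(6*k**2 - 1)))·t_k = k*(3*k**3 - 4*k**2 - k + 1).
Check: Δs_k = 12*k**3 + 6*k**2 - 2*k - 1. ✓
Telescope: S(n) = s_(n+1) − s_(2) = 3*n**4 + 8*n**3 + 5*n**2 - n - 1 − (14) = 3*n**4 + 8*n**3 + 5*n**2 - n - 15.

S(n) = 3 n^{4} + 8 n^{3} + 5 n^{2} - n - 15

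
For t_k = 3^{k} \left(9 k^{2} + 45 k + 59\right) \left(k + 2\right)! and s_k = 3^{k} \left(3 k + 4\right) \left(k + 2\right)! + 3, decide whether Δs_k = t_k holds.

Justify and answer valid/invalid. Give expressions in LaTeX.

valid; difference matches t_k

s_(k+1) = 3**(k + 1)*(3*k + 7)*factorial(k + 3) + 3
s_(k+1) − s_k = 3**k*(9*k**2 + 45*k + 59)*factorial(k + 2)
(s_(k+1) − s_k) − t_k = 0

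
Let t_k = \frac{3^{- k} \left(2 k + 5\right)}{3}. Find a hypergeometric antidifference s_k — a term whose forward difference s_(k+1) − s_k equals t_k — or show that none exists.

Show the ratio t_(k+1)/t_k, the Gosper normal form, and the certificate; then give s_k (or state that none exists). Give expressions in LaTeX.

Step 1: r(k) = (2*k + 7)/(3*(2*k + 5)).
So A=1/3 and B=1, with C=k + 5/2.
f must satisfy (1/3)·f(k+1) − (1)·f(k) = k + 5/2.
deg f ≤ 1 (via 0,0,1).
Coefficient equations give f(k) = -3*(k + 3)/2.
So s_k = (B(k−1)f/C)·t_k = (-3*(k + 3)/(2*k + 5))·t_k = (-k - 3)/3**k.
s_(k+1) − s_k = (2*k + 5)/(3*3**k) = t_k.

s_k = 3^{- k} \left(- k - 3\right)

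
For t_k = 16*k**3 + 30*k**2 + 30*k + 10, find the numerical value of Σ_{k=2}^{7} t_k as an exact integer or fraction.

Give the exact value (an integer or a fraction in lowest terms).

Compute t_(k+1)/t_k: get (8*k**3 + 39*k**2 + 69*k + 43)/(8*k**3 + 15*k**2 + 15*k + 5).
A = 1, B = 1, C = k**3 + 15*k**2/8 + 15*k/8 + 5/8.
Key eq: (1)·f(k+1) = (1)·f(k) + (k**3 + 15*k**2/8 + 15*k/8 + 5/8).
Degrees (0,0,3) ⇒ d ≤ 4.
A polynomial solution: f(k) = k**2*(2*k**2 + k + 2)/8.
Get s_k = R·t_k = 2*k**2*(2*k**2 + k + 2) with R(k) = B(k−1)f(k)/C(k) = k**2*(2*k**2 + k + 2)/(8*k**3 + 15*k**2 + 15*k + 5).
Check: Δs_k = 16*k**3 + 30*k**2 + 30*k + 10. ✓
Σ_(k=2)^(7) t_k = s_(8) − s_(2) = 17664 − (96) = 17568.

Σ = 17568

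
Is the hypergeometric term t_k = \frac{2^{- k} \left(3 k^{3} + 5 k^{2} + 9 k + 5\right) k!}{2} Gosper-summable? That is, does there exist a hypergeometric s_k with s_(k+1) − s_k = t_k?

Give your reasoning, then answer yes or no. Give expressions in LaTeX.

Yes. s_k = 2^{- k} k \left(3 k + 2\right) k!.

r(k) = (3*k**4 + 17*k**3 + 42*k**2 + 50*k + 22)/(2*(3*k**3 + 5*k**2 + 9*k + 5)) after simplifying.
A = k/2 + 1/2, B = 1, C = k**3 + 5*k**2/3 + 3*k + 5/3.
f must satisfy (k/2 + 1/2)·f(k+1) − (1)·f(k) = k**3 + 5*k**2/3 + 3*k + 5/3.
d = 2 from the (1,0,3) case.
Solve for f: f(k) = 2*k*(3*k + 2)/3 (degree 2 ≤ 2).
R(k) = B(k−1)·f(k)/C(k) = 2*k*(3*k + 2)/(3*k**3 + 5*k**2 + 9*k + 5); s_k = R·t_k = k*(3*k + 2)*factorial(k)/2**k.
Verify: (3*k**3 + 5*k**2 + 9*k + 5)*factorial(k)/(2*2**k) matches t_k.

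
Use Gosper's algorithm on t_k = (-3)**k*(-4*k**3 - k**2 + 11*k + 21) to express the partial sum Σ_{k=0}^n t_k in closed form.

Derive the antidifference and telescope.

Compute t_(k+1)/t_k: get 3*(-4*k**3 - 13*k**2 - 3*k + 27)/(4*k**3 + k**2 - 11*k - 21).
Factor: A=-3; B=1; C=k**3 + k**2/4 - 11*k/4 - 21/4.
f must satisfy (-3)·f(k+1) − (1)·f(k) = k**3 + k**2/4 - 11*k/4 - 21/4.
From deg A=0, deg B=0, deg C=3: d=3.
A polynomial solution: f(k) = -(k - 3)*(k**2 + k + 1)/4.
R(k) = B(k−1)·f(k)/C(k) = -(k - 3)*(k**2 + k + 1)/(4*k**3 + k**2 - 11*k - 21); s_k = R·t_k = (-3)**k*(k**3 - 2*k**2 - 2*k - 3).
s_(k+1) − s_k = (-3)**k*(-4*k**3 - k**2 + 11*k + 21) = t_k.
Evaluate: s_(n+1) = (-3)**(n + 1)*(n**3 + n**2 - 3*n - 6); subtract s_(0) = -3 ⇒ S(n) = -3*(-3)**n*n**3 - 3*(-3)**n*n**2 + 9*(-3)**n*n + 18*(-3)**n + 3.

S(n) = -3*(-3)**n*n**3 - 3*(-3)**n*n**2 + 9*(-3)**n*n + 18*(-3)**n + 3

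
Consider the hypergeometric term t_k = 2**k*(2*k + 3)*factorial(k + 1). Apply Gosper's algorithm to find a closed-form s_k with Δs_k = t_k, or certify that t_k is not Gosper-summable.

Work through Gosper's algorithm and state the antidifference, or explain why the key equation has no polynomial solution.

r(k) = 2*(k + 2)*(2*k + 5)/(2*k + 3) after simplifying.
Gosper form: A/B · C(k+1)/C(k) with A=2*k + 4, B=1, C=k + 3/2.
Need (2*k + 4)·f(k+1) − (1)·f(k) = k + 3/2.
Bound: deg f ≤ 0.
Solve for f: f(k) = 1/2 (degree 0 ≤ 0).
Then R = B(k−1)f/C = 1/(2*k + 3), so s_k = R(k)·t_k = 2**k*factorial(k + 1).
Check: Δs_k = 2**k*(2*k + 3)*factorial(k + 1). ✓

s_k = 2**k*factorial(k + 1)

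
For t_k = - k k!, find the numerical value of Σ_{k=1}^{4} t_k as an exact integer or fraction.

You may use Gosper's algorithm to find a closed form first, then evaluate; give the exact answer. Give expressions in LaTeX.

The ratio is (k + 1)**2/k.
So A=k + 1 and B=1, with C=k.
Key eq: (k + 1)·f(k+1) = (1)·f(k) + (k).
From deg A=1, deg B=0, deg C=1: d=0.
Match coefficients ⇒ f(k) = 1.
So s_k = (B(k−1)f/C)·t_k = (1/k)·t_k = -factorial(k).
Δs = -k*factorial(k), as required.
Σ_(k=1)^(4) t_k = s_(5) − s_(1) = -120 − (-1) = -119.

Σ = -119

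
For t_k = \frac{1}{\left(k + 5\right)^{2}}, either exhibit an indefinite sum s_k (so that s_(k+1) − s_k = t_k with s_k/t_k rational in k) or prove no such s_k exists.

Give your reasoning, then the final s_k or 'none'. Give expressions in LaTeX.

Step 1: r(k) = (k + 5)**2/(k + 6)**2.
Gosper form: A/B · C(k+1)/C(k) with A=k**2 + 10*k + 25, B=k**2 + 12*k + 36, C=1.
Key eq: (k**2 + 10*k + 25)·f(k+1) = (k**2 + 10*k + 25)·f(k) + (1).
Degrees (2,2,0) ⇒ d ≤ 0.
Put f(k) = c0: A·f(k+1) − B(k−1)·f(k) − C = -1; need -1 = 0 — inconsistent ⇒ no f, not summable.

none — t_k is not Gosper-summable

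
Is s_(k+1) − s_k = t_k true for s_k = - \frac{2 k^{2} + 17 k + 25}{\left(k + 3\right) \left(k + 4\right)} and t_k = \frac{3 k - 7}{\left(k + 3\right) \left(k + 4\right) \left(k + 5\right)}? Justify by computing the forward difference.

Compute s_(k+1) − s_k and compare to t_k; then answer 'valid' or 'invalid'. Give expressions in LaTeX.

valid; difference matches t_k

s_(k+1) = (-17*k - 2*(k + 1)**2 - 42)/((k + 4)*(k + 5))
s_(k+1) − s_k = (3*k - 7)/(k**3 + 12*k**2 + 47*k + 60)
(s_(k+1) − s_k) − t_k = 0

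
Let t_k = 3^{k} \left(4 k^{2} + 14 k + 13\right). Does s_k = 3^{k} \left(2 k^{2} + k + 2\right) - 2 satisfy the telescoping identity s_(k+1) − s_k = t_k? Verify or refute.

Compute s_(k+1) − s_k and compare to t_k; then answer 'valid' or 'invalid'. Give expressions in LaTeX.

valid; difference matches t_k

s_(k+1) = 3**(k + 1)*(k + 2*(k + 1)**2 + 3) - 2
s_(k+1) − s_k = 3**k*(4*k**2 + 14*k + 13)
(s_(k+1) − s_k) − t_k = 0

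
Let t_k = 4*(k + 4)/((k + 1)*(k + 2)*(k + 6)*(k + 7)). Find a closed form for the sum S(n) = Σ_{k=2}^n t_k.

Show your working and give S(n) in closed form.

Ratio r(k) = (k + 1)*(k + 5)*(k + 6)/((k + 3)*(k + 4)*(k + 8)).
Gosper form: A/B · C(k+1)/C(k) with A=k + 1, B=k + 8, C=k**4 + 16*k**3 + 95*k**2 + 248*k + 240.
f must satisfy (k + 1)·f(k+1) − (k + 7)·f(k) = k**4 + 16*k**3 + 95*k**2 + 248*k + 240.
Bound: deg f ≤ 6.
Solve for f: f(k) = k*(k + 2)*(k + 3)*(k + 4)*(k + 5)*(k + 7)/12 (degree 6 ≤ 6).
Get s_k = R·t_k = k*(k + 7)/(3*(k**2 + 7*k + 6)) with R(k) = B(k−1)f(k)/C(k) = k*(k + 2)*(k + 7)**2/(12*(k + 4)).
Check: Δs_k = 4*(k + 4)/(k**4 + 16*k**3 + 83*k**2 + 152*k + 84). ✓
Telescope: S(n) = s_(n+1) − s_(2) = (n**2 + 9*n + 8)/(3*(n**2 + 9*n + 14)) − (1/4) = (n**2 + 9*n - 10)/(12*(n**2 + 9*n + 14)).

S(n) = (n**2 + 9*n - 10)/(12*(n**2 + 9*n + 14))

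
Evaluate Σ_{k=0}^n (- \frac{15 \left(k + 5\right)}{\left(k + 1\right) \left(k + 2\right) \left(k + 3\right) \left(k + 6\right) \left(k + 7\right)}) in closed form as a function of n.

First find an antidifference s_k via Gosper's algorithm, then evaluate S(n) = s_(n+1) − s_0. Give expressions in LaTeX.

Step 1: r(k) = (k + 1)*(k + 6)**2/((k + 4)*(k + 5)*(k + 8)).
Take A(k)=k + 1, B(k)=k + 8, C(k)=k**3 + 14*k**2 + 65*k + 100.
Solve (k + 1)·f(k+1) − (k + 7)·f(k) = k**3 + 14*k**2 + 65*k + 100.
Degrees (1,1,3) ⇒ d ≤ 6.
Coefficient equations give f(k) = k*(k + 3)*(k + 4)**2*(k + 5)**2/36.
So s_k = (B(k−1)f/C)·t_k = (k*(k + 3)*(k + 4)*(k + 7)/36)·t_k = 5*k*(-k**2 - 9*k - 20)/(12*(k**3 + 9*k**2 + 20*k + 12)).
s_(k+1) − s_k = 15*(-k - 5)/(k**5 + 19*k**4 + 131*k**3 + 401*k**2 + 540*k + 252) = t_k.
Evaluate: s_(n+1) = 5*(-n**3 - 12*n**2 - 41*n - 30)/(12*(n**3 + 12*n**2 + 41*n + 42)); subtract s_(0) = 0 ⇒ S(n) = 5*(-n**3 - 12*n**2 - 41*n - 30)/(12*(n**3 + 12*n**2 + 41*n + 42)).

S(n) = \frac{5 \left(- n^{3} - 12 n^{2} - 41 n - 30\right)}{12 \left(n^{3} + 12 n^{2} + 41 n + 42\right)}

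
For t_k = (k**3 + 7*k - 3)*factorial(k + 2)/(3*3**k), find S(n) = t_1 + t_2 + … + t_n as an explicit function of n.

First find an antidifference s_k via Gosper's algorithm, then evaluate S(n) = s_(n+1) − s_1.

S(n) = -2 + n**2*factorial(n + 3)/(3*3**n) + factorial(n + 3)/(3*3**n)

t_(k+1)/t_k = (k + 3)*(7*k + (k + 1)**3 + 4)/(3*(k**3 + 7*k - 3)).
So A=k/3 + 1 and B=1, with C=k**3 + 7*k - 3.
Solve (k/3 + 1)·f(k+1) − (1)·f(k) = k**3 + 7*k - 3.
From deg A=1, deg B=0, deg C=3: d=2.
A polynomial solution: f(k) = 3*(k**2 - 2*k + 2).
Then R = B(k−1)f/C = 3*(k**2 - 2*k + 2)/(k**3 + 7*k - 3), so s_k = R(k)·t_k = (k**2 - 2*k + 2)*factorial(k + 2)/3**k.
Δs = (k**3 + 7*k - 3)*factorial(k + 2)/(3*3**k), as required.
Telescope: S(n) = s_(n+1) − s_(1) = 3**(-n - 1)*(n**2 + 1)*factorial(n + 3) − (2) = -2 + n**2*factorial(n + 3)/(3*3**n) + factorial(n + 3)/(3*3**n).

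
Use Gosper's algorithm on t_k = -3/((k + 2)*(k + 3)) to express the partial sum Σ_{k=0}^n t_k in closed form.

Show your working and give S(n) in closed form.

S(n) = 3*(-n - 1)/(2*(n + 3))

Step 1: r(k) = (k + 2)/(k + 4).
Gosper form: A/B · C(k+1)/C(k) with A=k + 2, B=k + 4, C=1.
Need (k + 2)·f(k+1) − (k + 3)·f(k) = 1.
d = 1 from the (1,1,0) case.
Solving with deg f ≤ 1: f(k) = k/2.
So s_k = (B(k−1)f/C)·t_k = (k*(k + 3)/2)·t_k = -3*k/(2*k + 4).
Check: Δs_k = -3/(k**2 + 5*k + 6). ✓
Evaluate: s_(n+1) = 3*(-n - 1)/(2*(n + 3)); subtract s_(0) = 0 ⇒ S(n) = 3*(-n - 1)/(2*(n + 3)).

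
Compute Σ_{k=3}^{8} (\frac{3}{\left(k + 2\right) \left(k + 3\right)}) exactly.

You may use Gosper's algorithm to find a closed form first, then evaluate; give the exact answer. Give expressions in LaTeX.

Σ = 18/55

Compute t_(k+1)/t_k: get (k + 2)/(k + 4).
Factor: A=k + 2; B=k + 4; C=1.
Set up (k + 2)·f(k+1) − (k + 3)·f(k) − (1) = 0.
Degrees (1,1,0) ⇒ d ≤ 1.
Solve for f: f(k) = k/2 (degree 1 ≤ 1).
Get s_k = R·t_k = 3*k/(2*(k + 2)) with R(k) = B(k−1)f(k)/C(k) = k*(k + 3)/2.
Verify: 3/(k**2 + 5*k + 6) matches t_k.
Sum = s_(9) − s_(3); s_(9) = 27/22, s_(3) = 9/10 ⇒ 18/55.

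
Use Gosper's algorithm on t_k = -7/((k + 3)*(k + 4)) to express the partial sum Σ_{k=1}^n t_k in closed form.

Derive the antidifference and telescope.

S(n) = -7*n/(4*n + 16)

t_(k+1)/t_k = (k + 3)/(k + 5).
So A=k + 3 and B=k + 5, with C=1.
Need (k + 3)·f(k+1) − (k + 4)·f(k) = 1.
Bound: deg f ≤ 1.
Match coefficients ⇒ f(k) = k/3.
Certificate R = B(k−1)f/C = k*(k + 4)/3 gives s_k = -7*k/(3*k + 9).
s_(k+1) − s_k = -7/(k**2 + 7*k + 12) = t_k.
Telescope: S(n) = s_(n+1) − s_(1) = 7*(-n - 1)/(3*(n + 4)) − (-7/12) = -7*n/(4*n + 16).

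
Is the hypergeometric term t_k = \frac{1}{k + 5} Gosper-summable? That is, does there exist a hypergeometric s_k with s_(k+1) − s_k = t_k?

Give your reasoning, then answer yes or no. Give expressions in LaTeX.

No. Not Gosper-summable.

Step 1: r(k) = (k + 5)/(k + 6).
Gosper form: A/B · C(k+1)/C(k) with A=k + 5, B=k + 6, C=1.
f must satisfy (k + 5)·f(k+1) − (k + 5)·f(k) = 1.
d = 0 from the (1,1,0) case.
f = c0 ⇒ A·f(k+1) − B(k−1)·f(k) − C = -1. The system {-1 = 0} is inconsistent; no antidifference.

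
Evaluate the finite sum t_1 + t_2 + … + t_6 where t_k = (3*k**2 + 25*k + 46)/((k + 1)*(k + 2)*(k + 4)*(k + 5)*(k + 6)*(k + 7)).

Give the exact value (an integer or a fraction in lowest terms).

t_(k+1)/t_k = (k + 1)*(k + 4)*(25*k + 3*(k + 1)**2 + 71)/((k + 3)*(k + 8)*(3*k**2 + 25*k + 46)).
So A=k + 1 and B=k + 8, with C=k**3 + 34*k**2/3 + 121*k/3 + 46.
Need (k + 1)·f(k+1) − (k + 7)·f(k) = k**3 + 34*k**2/3 + 121*k/3 + 46.
d = 6 from the (1,1,3) case.
Match coefficients ⇒ f(k) = k*(k + 2)*(k + 3)*(k + 5)*(k**2 + 11*k + 34)/72.
R(k) = B(k−1)·f(k)/C(k) = k*(k + 2)*(k + 5)*(k + 7)*(k**2 + 11*k + 34)/(24*(3*k**2 + 25*k + 46)); s_k = R·t_k = k*(k**2 + 11*k + 34)/(24*(k**3 + 11*k**2 + 34*k + 24)).
Check: Δs_k = (3*k**2 + 25*k + 46)/(k**6 + 25*k**5 + 247*k**4 + 1219*k**3 + 3112*k**2 + 3796*k + 1680). ✓
Telescoping: Σ = s_(7) − s_(1) = 35/858 − (23/840) = 537/40040.

Σ = 537/40040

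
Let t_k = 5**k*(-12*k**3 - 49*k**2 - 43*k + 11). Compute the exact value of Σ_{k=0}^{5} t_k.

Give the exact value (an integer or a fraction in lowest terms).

Σ = -10343754

t_(k+1)/t_k = 5*(12*k**3 + 85*k**2 + 177*k + 93)/(12*k**3 + 49*k**2 + 43*k - 11).
Normal form (A,B,C) = (5, 1, k**3 + 49*k**2/12 + 43*k/12 - 11/12).
f must satisfy (5)·f(k+1) − (1)·f(k) = k**3 + 49*k**2/12 + 43*k/12 - 11/12.
deg f ≤ 3 (via 0,0,3).
Coefficient equations give f(k) = (3*k**3 + k**2 - 3*k - 4)/12.
R(k) = B(k−1)·f(k)/C(k) = (3*k**3 + k**2 - 3*k - 4)/(12*k**3 + 49*k**2 + 43*k - 11); s_k = R·t_k = 5**k*(-3*k**3 - k**2 + 3*k + 4).
Verify: 5**k*(-12*k**3 - 49*k**2 - 43*k + 11) matches t_k.
Sum = s_(6) − s_(0); s_(6) = -10343750, s_(0) = 4 ⇒ -10343754.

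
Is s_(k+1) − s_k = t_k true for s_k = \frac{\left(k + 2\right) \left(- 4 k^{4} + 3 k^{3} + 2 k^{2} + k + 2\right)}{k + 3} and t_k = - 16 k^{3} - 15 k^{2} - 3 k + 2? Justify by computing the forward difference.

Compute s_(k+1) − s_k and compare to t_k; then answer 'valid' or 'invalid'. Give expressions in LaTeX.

Invalid: residual \frac{2 \left(6 k^{4} + 33 k^{3} + 25 k^{2} + 4 k - 2\right)}{k^{2} + 7 k + 12} ≠ 0.

s_(k+1) = (-4*k**5 - 25*k**4 - 52*k**3 - 41*k**2 - 2*k + 12)/(k + 4)
s_(k+1) − s_k = (-16*k**5 - 115*k**4 - 234*k**3 - 149*k**2 - 14*k + 20)/(k**2 + 7*k + 12)
(s_(k+1) − s_k) − t_k = 2*(6*k**4 + 33*k**3 + 25*k**2 + 4*k - 2)/(k**2 + 7*k + 12)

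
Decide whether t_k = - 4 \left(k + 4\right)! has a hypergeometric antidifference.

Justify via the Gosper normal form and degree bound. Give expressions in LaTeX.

No; the degree bound rules out any f.

Ratio r(k) = k + 5.
Gosper form: A/B · C(k+1)/C(k) with A=k + 5, B=1, C=1.
Solve (k + 5)·f(k+1) − (1)·f(k) = 1.
Degrees (1,0,0) ⇒ d ≤ -1.
Negative degree bound (-1): no f exists, t_k not Gosper-summable.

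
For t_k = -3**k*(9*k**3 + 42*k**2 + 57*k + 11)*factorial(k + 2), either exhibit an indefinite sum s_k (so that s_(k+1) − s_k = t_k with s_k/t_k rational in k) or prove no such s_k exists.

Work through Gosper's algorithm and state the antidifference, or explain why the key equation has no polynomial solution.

t_(k+1)/t_k = 3*(9*k**4 + 96*k**3 + 375*k**2 + 623*k + 357)/(9*k**3 + 42*k**2 + 57*k + 11).
Normal form (A,B,C) = (3*k + 9, 1, k**3 + 14*k**2/3 + 19*k/3 + 11/9).
Need (3*k + 9)·f(k+1) − (1)·f(k) = k**3 + 14*k**2/3 + 19*k/3 + 11/9.
From deg A=1, deg B=0, deg C=3: d=2.
Solving with deg f ≤ 2: f(k) = (3*k**2 - 2)/9.
Then R = B(k−1)f/C = (3*k**2 - 2)/(9*k**3 + 42*k**2 + 57*k + 11), so s_k = R(k)·t_k = -3**k*(3*k**2 - 2)*factorial(k + 2).
Check: Δs_k = -3**k*(9*k**3 + 42*k**2 + 57*k + 11)*factorial(k + 2). ✓

s_k = -3**k*(3*k**2 - 2)*factorial(k + 2)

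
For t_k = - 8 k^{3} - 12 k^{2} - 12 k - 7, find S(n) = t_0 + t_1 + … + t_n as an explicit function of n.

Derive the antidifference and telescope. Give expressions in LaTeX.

S(n) = - 2 n^{4} - 8 n^{3} - 14 n^{2} - 15 n - 7

t_(k+1)/t_k = (8*k**3 + 36*k**2 + 60*k + 39)/(8*k**3 + 12*k**2 + 12*k + 7).
Factor: A=1; B=1; C=k**3 + 3*k**2/2 + 3*k/2 + 7/8.
Key eq: (1)·f(k+1) = (1)·f(k) + (k**3 + 3*k**2/2 + 3*k/2 + 7/8).
d = 4 from the (0,0,3) case.
Coefficient equations give f(k) = k*(2*k**3 + 2*k + 3)/8.
So s_k = (B(k−1)f/C)·t_k = (k*(2*k**3 + 2*k + 3)/(8*k**3 + 12*k**2 + 12*k + 7))·t_k = k*(-2*k**3 - 2*k - 3).
Δs = -8*k**3 - 12*k**2 - 12*k - 7, as required.
s_(n+1) = -2*n**4 - 8*n**3 - 14*n**2 - 15*n - 7 and s_(0) = 0, so S(n) = -2*n**4 - 8*n**3 - 14*n**2 - 15*n - 7.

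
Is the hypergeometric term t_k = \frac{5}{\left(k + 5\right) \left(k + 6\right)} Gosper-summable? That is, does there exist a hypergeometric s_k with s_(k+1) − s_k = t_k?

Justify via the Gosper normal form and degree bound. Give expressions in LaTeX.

Yes. s_k = \frac{k}{k + 5}.

t_(k+1)/t_k = (k + 5)/(k + 7).
Factor: A=k + 5; B=k + 7; C=1.
Solve (k + 5)·f(k+1) − (k + 6)·f(k) = 1.
deg f ≤ 1 (via 1,1,0).
Solving with deg f ≤ 1: f(k) = k/5.
Certificate R = B(k−1)f/C = k*(k + 6)/5 gives s_k = k/(k + 5).
s_(k+1) − s_k = 5/(k**2 + 11*k + 30) = t_k.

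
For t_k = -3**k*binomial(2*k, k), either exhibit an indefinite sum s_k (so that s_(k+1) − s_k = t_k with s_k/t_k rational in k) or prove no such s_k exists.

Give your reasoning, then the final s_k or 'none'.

no hypergeometric antidifference exists

t_(k+1)/t_k = 6*(2*k + 1)/(k + 1).
Normal form (A,B,C) = (12*k + 6, k + 1, 1).
Set up (12*k + 6)·f(k+1) − (k)·f(k) − (1) = 0.
From deg A=1, deg B=1, deg C=0: d=-1.
Negative degree bound (-1): no f exists, t_k not Gosper-summable.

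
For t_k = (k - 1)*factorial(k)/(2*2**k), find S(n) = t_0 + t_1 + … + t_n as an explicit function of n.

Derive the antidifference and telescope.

Compute t_(k+1)/t_k: get k*(k + 1)/(2*(k - 1)).
Normal form (A,B,C) = (k/2 + 1/2, 1, k - 1).
f must satisfy (k/2 + 1/2)·f(k+1) − (1)·f(k) = k - 1.
Degrees (1,0,1) ⇒ d ≤ 0.
Solving with deg f ≤ 0: f(k) = 2.
Certificate R = B(k−1)f/C = 2/(k - 1) gives s_k = factorial(k)/2**k.
Verify: (k - 1)*factorial(k)/(2*2**k) matches t_k.
Σ_(k=0)^n t_k = s_(n+1) − s_(0) = (2**(-n - 1)*factorial(n + 1)) − (1), i.e. 2**(-n - 1)*(-2**(n + 1) + n*factorial(n) + factorial(n)).

S(n) = 2**(-n - 1)*(-2**(n + 1) + n*factorial(n) + factorial(n))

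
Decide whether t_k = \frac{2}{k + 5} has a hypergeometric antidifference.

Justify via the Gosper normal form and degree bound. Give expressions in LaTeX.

No; the coefficient equations for f are inconsistent.

Step 1: r(k) = (k + 5)/(k + 6).
Take A(k)=k + 5, B(k)=k + 6, C(k)=1.
Key eq: (k + 5)·f(k+1) = (k + 5)·f(k) + (1).
d = 0 from the (1,1,0) case.
Put f(k) = c0: A·f(k+1) − B(k−1)·f(k) − C = -1; need -1 = 0 — inconsistent ⇒ no f, not summable.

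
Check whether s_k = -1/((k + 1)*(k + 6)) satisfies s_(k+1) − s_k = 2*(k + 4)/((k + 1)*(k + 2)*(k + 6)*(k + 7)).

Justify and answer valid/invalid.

s_(k+1) = -1/((k + 2)*(k + 7))
s_(k+1) − s_k = 2*(k + 4)/(k**4 + 16*k**3 + 83*k**2 + 152*k + 84)
(s_(k+1) − s_k) − t_k = 0

Valid: the claim telescopes to t_k.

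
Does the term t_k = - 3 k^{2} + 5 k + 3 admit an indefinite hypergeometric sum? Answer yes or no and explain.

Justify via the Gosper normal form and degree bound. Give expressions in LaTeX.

r(k) = (3*k**2 + k - 5)/(3*k**2 - 5*k - 3) after simplifying.
So A=1 and B=1, with C=k**2 - 5*k/3 - 1.
Solve (1)·f(k+1) − (1)·f(k) = k**2 - 5*k/3 - 1.
Bound: deg f ≤ 3.
A polynomial solution: f(k) = k**2*(k - 4)/3.
So s_k = (B(k−1)f/C)·t_k = (k**2*(k - 4)/(3*k**2 - 5*k - 3))·t_k = k**2*(4 - k).
Δs = -3*k**2 + 5*k + 3, as required.

Yes. s_k = k^{2} \left(4 - k\right).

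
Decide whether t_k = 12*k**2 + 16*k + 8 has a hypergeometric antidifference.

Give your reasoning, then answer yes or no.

Yes. s_k = 2*k*(2*k**2 + k + 1).

r(k) = (3*k**2 + 10*k + 9)/(3*k**2 + 4*k + 2) after simplifying.
Gosper form: A/B · C(k+1)/C(k) with A=1, B=1, C=k**2 + 4*k/3 + 2/3.
Need (1)·f(k+1) − (1)·f(k) = k**2 + 4*k/3 + 2/3.
d = 3 from the (0,0,2) case.
Solve for f: f(k) = k*(2*k**2 + k + 1)/6 (degree 3 ≤ 3).
Then R = B(k−1)f/C = k*(2*k**2 + k + 1)/(2*(3*k**2 + 4*k + 2)), so s_k = R(k)·t_k = 2*k*(2*k**2 + k + 1).
Check: Δs_k = 12*k**2 + 16*k + 8. ✓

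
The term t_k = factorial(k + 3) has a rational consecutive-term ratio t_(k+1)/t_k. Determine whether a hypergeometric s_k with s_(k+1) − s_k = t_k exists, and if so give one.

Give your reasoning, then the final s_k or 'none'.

no hypergeometric antidifference exists

The ratio is k + 4.
So A=k + 4 and B=1, with C=1.
Need (k + 4)·f(k+1) − (1)·f(k) = 1.
deg f ≤ -1 (via 1,0,0).
deg f ≤ -1 is impossible — no certificate.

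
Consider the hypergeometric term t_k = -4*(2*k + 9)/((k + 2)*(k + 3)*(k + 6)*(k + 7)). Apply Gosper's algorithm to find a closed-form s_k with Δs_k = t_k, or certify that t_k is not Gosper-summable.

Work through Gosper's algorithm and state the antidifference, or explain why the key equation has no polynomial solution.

s_k = k*(-k - 8)/(3*(k**2 + 8*k + 12))

t_(k+1)/t_k = (k + 2)*(k + 6)*(2*k + 11)/((k + 4)*(k + 8)*(2*k + 9)).
Gosper form: A/B · C(k+1)/C(k) with A=k + 2, B=k + 8, C=k**3 + 27*k**2/2 + 121*k/2 + 90.
Need (k + 2)·f(k+1) − (k + 7)·f(k) = k**3 + 27*k**2/2 + 121*k/2 + 90.
Bound: deg f ≤ 5.
A polynomial solution: f(k) = k*(k + 3)*(k + 4)*(k + 5)*(k + 8)/24.
Then R = B(k−1)f/C = k*(k + 3)*(k + 7)*(k + 8)/(12*(2*k + 9)), so s_k = R(k)·t_k = k*(-k - 8)/(3*(k**2 + 8*k + 12)).
Verify: 4*(-2*k - 9)/(k**4 + 18*k**3 + 113*k**2 + 288*k + 252) matches t_k.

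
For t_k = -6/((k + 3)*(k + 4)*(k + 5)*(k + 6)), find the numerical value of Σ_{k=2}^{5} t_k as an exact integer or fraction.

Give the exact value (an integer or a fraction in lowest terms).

The ratio is (k + 3)/(k + 7).
Gosper form: A/B · C(k+1)/C(k) with A=k + 3, B=k + 7, C=1.
f must satisfy (k + 3)·f(k+1) − (k + 6)·f(k) = 1.
Bound: deg f ≤ 3.
Coefficient equations give f(k) = k*(k**2 + 12*k + 47)/180.
R(k) = B(k−1)·f(k)/C(k) = k*(k + 6)*(k**2 + 12*k + 47)/180; s_k = R·t_k = k*(-k**2 - 12*k - 47)/(30*(k + 3)*(k + 4)*(k + 5)).
Check: Δs_k = -6/(k**4 + 18*k**3 + 119*k**2 + 342*k + 360). ✓
Telescoping: Σ = s_(6) − s_(2) = -31/990 − (-1/42) = -26/3465.

Σ = -26/3465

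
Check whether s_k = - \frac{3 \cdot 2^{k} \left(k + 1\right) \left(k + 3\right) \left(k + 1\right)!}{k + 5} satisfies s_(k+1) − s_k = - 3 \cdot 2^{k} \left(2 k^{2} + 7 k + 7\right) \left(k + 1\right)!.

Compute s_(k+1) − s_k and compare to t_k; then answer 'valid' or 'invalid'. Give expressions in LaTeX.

s_(k+1) = -6*2**k*(k + 2)*(k + 4)*factorial(k + 2)/(k + 6)
s_(k+1) − s_k = -3*2**k*(2*k**4 + 25*k**3 + 110*k**2 + 205*k + 142)*factorial(k + 1)/((k + 5)*(k + 6))
(s_(k+1) − s_k) − t_k = 6*2**k*(2*k**3 + 17*k**2 + 41*k + 34)*factorial(k + 1)/((k + 5)*(k + 6))

Invalid: residual \frac{6 \cdot 2^{k} \left(2 k^{3} + 17 k^{2} + 41 k + 34\right) \left(k + 1\right)!}{\left(k + 5\right) \left(k + 6\right)} ≠ 0.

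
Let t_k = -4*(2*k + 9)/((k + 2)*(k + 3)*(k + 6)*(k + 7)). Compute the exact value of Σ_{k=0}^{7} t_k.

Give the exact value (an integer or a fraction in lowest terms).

Compute t_(k+1)/t_k: get (k + 2)*(k + 6)*(2*k + 11)/((k + 4)*(k + 8)*(2*k + 9)).
Gosper form: A/B · C(k+1)/C(k) with A=k + 2, B=k + 8, C=k**3 + 27*k**2/2 + 121*k/2 + 90.
f must satisfy (k + 2)·f(k+1) − (k + 7)·f(k) = k**3 + 27*k**2/2 + 121*k/2 + 90.
From deg A=1, deg B=1, deg C=3: d=5.
Solving with deg f ≤ 5: f(k) = k*(k + 3)*(k + 4)*(k + 5)*(k + 8)/24.
So s_k = (B(k−1)f/C)·t_k = (k*(k + 3)*(k + 7)*(k + 8)/(12*(2*k + 9)))·t_k = k*(-k - 8)/(3*(k**2 + 8*k + 12)).
s_(k+1) − s_k = 4*(-2*k - 9)/(k**4 + 18*k**3 + 113*k**2 + 288*k + 252) = t_k.
Σ_(k=0)^(7) t_k = s_(8) − s_(0) = -32/105 − (0) = -32/105.

Σ = -32/105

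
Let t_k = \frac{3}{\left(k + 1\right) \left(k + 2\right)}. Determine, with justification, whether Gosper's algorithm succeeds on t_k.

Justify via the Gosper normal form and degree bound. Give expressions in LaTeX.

Yes. s_k = \frac{3 k}{k + 1}.

r(k) = (k + 1)/(k + 3) after simplifying.
Take A(k)=k + 1, B(k)=k + 3, C(k)=1.
f must satisfy (k + 1)·f(k+1) − (k + 2)·f(k) = 1.
deg f ≤ 1 (via 1,1,0).
A polynomial solution: f(k) = k.
R(k) = B(k−1)·f(k)/C(k) = k*(k + 2); s_k = R·t_k = 3*k/(k + 1).
Δs = 3/(k**2 + 3*k + 2), as required.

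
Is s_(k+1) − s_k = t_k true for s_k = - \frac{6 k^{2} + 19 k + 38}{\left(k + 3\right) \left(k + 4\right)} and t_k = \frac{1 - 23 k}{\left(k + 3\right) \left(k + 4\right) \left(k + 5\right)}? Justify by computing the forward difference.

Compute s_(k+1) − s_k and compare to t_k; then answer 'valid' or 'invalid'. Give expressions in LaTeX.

Valid — Δs_k = t_k.

s_(k+1) = (-19*k - 6*(k + 1)**2 - 57)/((k + 4)*(k + 5))
s_(k+1) − s_k = (1 - 23*k)/(k**3 + 12*k**2 + 47*k + 60)
(s_(k+1) − s_k) − t_k = 0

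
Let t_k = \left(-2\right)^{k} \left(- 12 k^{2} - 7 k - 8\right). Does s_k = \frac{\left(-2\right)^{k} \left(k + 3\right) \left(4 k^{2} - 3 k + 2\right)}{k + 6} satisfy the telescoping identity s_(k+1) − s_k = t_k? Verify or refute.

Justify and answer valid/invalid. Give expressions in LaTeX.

Invalid: residual \frac{\left(-2\right)^{k} \left(36 k^{3} + 249 k^{2} + 141 k + 150\right)}{k^{2} + 13 k + 42} ≠ 0.

s_(k+1) = 2*(-2)**k*(k + 4)*(3*k - 4*(k + 1)**2 + 1)/(k + 7)
s_(k+1) − s_k = (-2)**k*(-12*k**4 - 127*k**3 - 354*k**2 - 257*k - 186)/(k**2 + 13*k + 42)
(s_(k+1) − s_k) − t_k = (-2)**k*(36*k**3 + 249*k**2 + 141*k + 150)/(k**2 + 13*k + 42)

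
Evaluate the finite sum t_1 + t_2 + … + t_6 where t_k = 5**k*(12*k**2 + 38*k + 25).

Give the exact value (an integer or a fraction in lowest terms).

Σ = 12578100

Compute t_(k+1)/t_k: get 5*(12*k**2 + 62*k + 75)/(12*k**2 + 38*k + 25).
A = 5, B = 1, C = k**2 + 19*k/6 + 25/12.
Solve (5)·f(k+1) − (1)·f(k) = k**2 + 19*k/6 + 25/12.
Degrees (0,0,2) ⇒ d ≤ 2.
Solving with deg f ≤ 2: f(k) = k*(3*k + 2)/12.
Certificate R = B(k−1)f/C = k*(3*k + 2)/(12*k**2 + 38*k + 25) gives s_k = 5**k*k*(3*k + 2).
s_(k+1) − s_k = 5**k*(12*k**2 + 38*k + 25) = t_k.
Telescoping: Σ = s_(7) − s_(1) = 12578125 − (25) = 12578100.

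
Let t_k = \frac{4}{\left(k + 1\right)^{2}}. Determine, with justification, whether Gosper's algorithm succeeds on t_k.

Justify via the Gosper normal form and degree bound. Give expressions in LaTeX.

Step 1: r(k) = (k + 1)**2/(k + 2)**2.
Normal form (A,B,C) = (k**2 + 2*k + 1, k**2 + 4*k + 4, 1).
Solve (k**2 + 2*k + 1)·f(k+1) − (k**2 + 2*k + 1)·f(k) = 1.
deg f ≤ 0 (via 2,2,0).
f = c0 ⇒ A·f(k+1) − B(k−1)·f(k) − C = -1. The system {-1 = 0} is inconsistent; no antidifference.

No — the linear system for f has no solution.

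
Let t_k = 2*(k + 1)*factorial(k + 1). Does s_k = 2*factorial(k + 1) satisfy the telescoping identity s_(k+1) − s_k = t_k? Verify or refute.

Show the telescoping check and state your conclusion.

s_(k+1) = 2*factorial(k + 2)
s_(k+1) − s_k = 2*(k + 1)*factorial(k + 1)
(s_(k+1) − s_k) − t_k = 0

Valid — Δs_k = t_k.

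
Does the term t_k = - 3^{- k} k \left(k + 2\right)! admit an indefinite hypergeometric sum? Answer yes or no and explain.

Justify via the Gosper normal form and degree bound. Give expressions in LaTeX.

Ratio r(k) = (k + 1)*(k + 3)/(3*k).
Normal form (A,B,C) = (k/3 + 1, 1, k).
Set up (k/3 + 1)·f(k+1) − (1)·f(k) − (k) = 0.
deg f ≤ 0 (via 1,0,1).
Solving with deg f ≤ 0: f(k) = 3.
Certificate R = B(k−1)f/C = 3/k gives s_k = -3**(1 - k)*factorial(k + 2).
s_(k+1) − s_k = -k*factorial(k + 2)/3**k = t_k.

Yes. s_k = - 3^{1 - k} \left(k + 2\right)!.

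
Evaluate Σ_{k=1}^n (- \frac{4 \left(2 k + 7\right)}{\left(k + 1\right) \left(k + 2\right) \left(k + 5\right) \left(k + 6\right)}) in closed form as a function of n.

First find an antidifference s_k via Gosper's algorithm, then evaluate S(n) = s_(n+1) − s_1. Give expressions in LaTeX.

S(n) = \frac{n \left(- n - 8\right)}{3 \left(n^{2} + 8 n + 12\right)}

The ratio is (k + 1)*(k + 5)*(2*k + 9)/((k + 3)*(k + 7)*(2*k + 7)).
So A=k + 1 and B=k + 7, with C=k**3 + 21*k**2/2 + 73*k/2 + 42.
f must satisfy (k + 1)·f(k+1) − (k + 6)·f(k) = k**3 + 21*k**2/2 + 73*k/2 + 42.
Degrees (1,1,3) ⇒ d ≤ 5.
A polynomial solution: f(k) = k*(k + 2)*(k + 3)*(k + 4)*(k + 6)/10.
Certificate R = B(k−1)f/C = k*(k + 2)*(k + 6)**2/(5*(2*k + 7)) gives s_k = 4*k*(-k - 6)/(5*(k**2 + 6*k + 5)).
Check: Δs_k = 4*(-2*k - 7)/(k**4 + 14*k**3 + 65*k**2 + 112*k + 60). ✓
s_(n+1) = 4*(-n**2 - 8*n - 7)/(5*(n**2 + 8*n + 12)) and s_(1) = -7/15, so S(n) = n*(-n - 8)/(3*(n**2 + 8*n + 12)).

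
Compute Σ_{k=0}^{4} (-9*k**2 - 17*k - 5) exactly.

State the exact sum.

Σ = -465

Ratio r(k) = (9*k**2 + 35*k + 31)/(9*k**2 + 17*k + 5).
Factor: A=1; B=1; C=k**2 + 17*k/9 + 5/9.
f must satisfy (1)·f(k+1) − (1)·f(k) = k**2 + 17*k/9 + 5/9.
deg f ≤ 3 (via 0,0,2).
Solve for f: f(k) = k*(3*k**2 + 4*k - 2)/9 (degree 3 ≤ 3).
R(k) = B(k−1)·f(k)/C(k) = k*(3*k**2 + 4*k - 2)/(9*k**2 + 17*k + 5); s_k = R·t_k = k*(-3*k**2 - 4*k + 2).
Check: Δs_k = -9*k**2 - 17*k - 5. ✓
Sum = s_(5) − s_(0); s_(5) = -465, s_(0) = 0 ⇒ -465.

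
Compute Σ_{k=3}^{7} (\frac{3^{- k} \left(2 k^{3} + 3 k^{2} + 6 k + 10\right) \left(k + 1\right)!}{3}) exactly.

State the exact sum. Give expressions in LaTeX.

Ratio r(k) = (2*k**4 + 13*k**3 + 36*k**2 + 57*k + 42)/(3*(2*k**3 + 3*k**2 + 6*k + 10)).
Gosper form: A/B · C(k+1)/C(k) with A=k/3 + 2/3, B=1, C=k**3 + 3*k**2/2 + 3*k + 5.
Solve (k/3 + 2/3)·f(k+1) − (1)·f(k) = k**3 + 3*k**2/2 + 3*k + 5.
Bound: deg f ≤ 2.
Match coefficients ⇒ f(k) = 3*(2*k**2 + k - 4)/2.
R(k) = B(k−1)·f(k)/C(k) = 3*(2*k**2 + k - 4)/(2*k**3 + 3*k**2 + 6*k + 10); s_k = R·t_k = (2*k**2 + k - 4)*factorial(k + 1)/3**k.
Verify: (2*k**3 + 3*k**2 + 6*k + 10)*factorial(k + 1)/(3*3**k) matches t_k.
Telescoping: Σ = s_(8) − s_(3) = 197120/27 − (136/9) = 196712/27.

Σ = 196712/27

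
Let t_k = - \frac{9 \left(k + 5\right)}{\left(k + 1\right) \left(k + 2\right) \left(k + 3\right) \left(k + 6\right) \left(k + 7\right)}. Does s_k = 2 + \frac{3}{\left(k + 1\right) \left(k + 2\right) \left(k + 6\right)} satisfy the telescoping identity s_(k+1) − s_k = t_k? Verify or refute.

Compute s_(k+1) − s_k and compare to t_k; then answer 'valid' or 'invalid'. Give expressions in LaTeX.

Valid — Δs_k = t_k.

s_(k+1) = 2 + 3/((k + 2)*(k + 3)*(k + 7))
s_(k+1) − s_k = 9*(-k - 5)/(k**5 + 19*k**4 + 131*k**3 + 401*k**2 + 540*k + 252)
(s_(k+1) − s_k) − t_k = 0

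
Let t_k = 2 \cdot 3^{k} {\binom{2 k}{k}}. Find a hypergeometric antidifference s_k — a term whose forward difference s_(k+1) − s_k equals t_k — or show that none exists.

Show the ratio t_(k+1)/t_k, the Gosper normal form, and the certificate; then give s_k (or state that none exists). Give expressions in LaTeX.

none — t_k is not Gosper-summable

Step 1: r(k) = 6*(2*k + 1)/(k + 1).
Factor: A=12*k + 6; B=k + 1; C=1.
Set up (12*k + 6)·f(k+1) − (k)·f(k) − (1) = 0.
Degrees (1,1,0) ⇒ d ≤ -1.
deg f ≤ -1 is impossible — no certificate.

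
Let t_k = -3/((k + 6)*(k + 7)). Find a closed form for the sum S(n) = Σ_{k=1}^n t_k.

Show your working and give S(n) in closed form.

S(n) = -3*n/(7*n + 49)

Step 1: r(k) = (k + 6)/(k + 8).
Normal form (A,B,C) = (k + 6, k + 8, 1).
Solve (k + 6)·f(k+1) − (k + 7)·f(k) = 1.
d = 1 from the (1,1,0) case.
A polynomial solution: f(k) = k/6.
R(k) = B(k−1)·f(k)/C(k) = k*(k + 7)/6; s_k = R·t_k = -k/(2*k + 12).
Δs = -3/(k**2 + 13*k + 42), as required.
Σ_(k=1)^n t_k = s_(n+1) − s_(1) = ((-n - 1)/(2*(n + 7))) − (-1/14), i.e. -3*n/(7*n + 49).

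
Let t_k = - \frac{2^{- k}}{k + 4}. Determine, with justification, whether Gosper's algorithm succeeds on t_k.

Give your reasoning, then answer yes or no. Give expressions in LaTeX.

Compute t_(k+1)/t_k: get (k + 4)/(2*(k + 5)).
Factor: A=k/2 + 2; B=k + 5; C=1.
Need (k/2 + 2)·f(k+1) − (k + 4)·f(k) = 1.
d = -1 from the (1,1,0) case.
Negative degree bound (-1): no f exists, t_k not Gosper-summable.

No — t_k has no hypergeometric antidifference.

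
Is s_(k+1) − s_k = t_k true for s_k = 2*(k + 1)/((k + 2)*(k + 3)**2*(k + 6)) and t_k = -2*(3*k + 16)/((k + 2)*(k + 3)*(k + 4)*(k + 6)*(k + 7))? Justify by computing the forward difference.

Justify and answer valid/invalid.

s_(k+1) = 2*(k + 2)/((k + 3)*(k + 4)**2*(k + 7))
s_(k+1) − s_k = 2*(-(k + 1)*(k + 4)**2*(k + 7) + (k + 2)**2*(k + 3)*(k + 6))/((k + 2)*(k + 3)**2*(k + 4)**2*(k + 6)*(k + 7))
(s_(k+1) − s_k) − t_k = 16*(k**2 + 9*k + 19)/(k**7 + 29*k**6 + 351*k**5 + 2299*k**4 + 8804*k**3 + 19716*k**2 + 23904*k + 12096)

Invalid: residual 16*(k**2 + 9*k + 19)/(k**7 + 29*k**6 + 351*k**5 + 2299*k**4 + 8804*k**3 + 19716*k**2 + 23904*k + 12096) ≠ 0.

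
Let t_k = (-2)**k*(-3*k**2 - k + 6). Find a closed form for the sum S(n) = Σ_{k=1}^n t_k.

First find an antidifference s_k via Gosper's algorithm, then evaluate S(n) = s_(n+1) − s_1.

Compute t_(k+1)/t_k: get 2*(-3*k**2 - 7*k + 2)/(3*k**2 + k - 6).
Factor: A=-2; B=1; C=k**2 + k/3 - 2.
Set up (-2)·f(k+1) − (1)·f(k) − (k**2 + k/3 - 2) = 0.
deg f ≤ 2 (via 0,0,2).
A polynomial solution: f(k) = -(k - 2)*(k + 1)/3.
Certificate R = B(k−1)f/C = -(k - 2)*(k + 1)/(3*k**2 + k - 6) gives s_k = (-2)**k*(k**2 - k - 2).
Δs = (-2)**k*(-3*k**2 - k + 6), as required.
Σ_(k=1)^n t_k = s_(n+1) − s_(1) = ((-2)**(n + 1)*(n**2 + n - 2)) − (4), i.e. -2*(-2)**n*n**2 - 2*(-2)**n*n + 4*(-2)**n - 4.

S(n) = -2*(-2)**n*n**2 - 2*(-2)**n*n + 4*(-2)**n - 4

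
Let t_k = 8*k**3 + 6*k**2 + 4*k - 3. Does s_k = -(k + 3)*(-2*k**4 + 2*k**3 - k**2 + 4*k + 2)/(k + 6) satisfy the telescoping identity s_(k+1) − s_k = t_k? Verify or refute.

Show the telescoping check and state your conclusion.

Invalid: residual 3*(-6*k**4 - 56*k**3 - 39*k**2 - 25*k + 16)/(k**2 + 13*k + 42) ≠ 0.

s_(k+1) = (2*k**5 + 14*k**4 + 31*k**3 + 28*k**2 - 5*k - 20)/(k + 7)
s_(k+1) − s_k = 2*(4*k**5 + 46*k**4 + 125*k**3 + 92*k**2 + 27*k - 39)/(k**2 + 13*k + 42)
(s_(k+1) − s_k) − t_k = 3*(-6*k**4 - 56*k**3 - 39*k**2 - 25*k + 16)/(k**2 + 13*k + 42)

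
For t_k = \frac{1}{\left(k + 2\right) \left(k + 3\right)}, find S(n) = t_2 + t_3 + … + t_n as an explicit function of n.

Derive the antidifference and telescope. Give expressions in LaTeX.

Step 1: r(k) = (k + 2)/(k + 4).
Gosper form: A/B · C(k+1)/C(k) with A=k + 2, B=k + 4, C=1.
Set up (k + 2)·f(k+1) − (k + 3)·f(k) − (1) = 0.
d = 1 from the (1,1,0) case.
Solve for f: f(k) = k/2 (degree 1 ≤ 1).
Certificate R = B(k−1)f/C = k*(k + 3)/2 gives s_k = k/(2*(k + 2)).
s_(k+1) − s_k = 1/(k**2 + 5*k + 6) = t_k.
s_(n+1) = (n + 1)/(2*(n + 3)) and s_(2) = 1/4, so S(n) = (n - 1)/(4*(n + 3)).

S(n) = \frac{n - 1}{4 \left(n + 3\right)}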